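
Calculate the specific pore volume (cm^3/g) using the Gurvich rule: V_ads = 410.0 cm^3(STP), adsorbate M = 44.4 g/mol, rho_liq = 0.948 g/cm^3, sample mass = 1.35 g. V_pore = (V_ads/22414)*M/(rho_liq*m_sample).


Moles adsorbed n = V_ads / 22414 = 410.0 / 22414 = 1.829214e-02 mol
Liquid volume V_liq = n * M / rho_liq = 1.829214e-02 * 44.4 / 0.948 = 0.85672 cm^3
Specific pore volume V_pore = V_liq / m_sample = 0.85672 / 1.35
V_pore = 0.6346 cm^3/g

0.6346


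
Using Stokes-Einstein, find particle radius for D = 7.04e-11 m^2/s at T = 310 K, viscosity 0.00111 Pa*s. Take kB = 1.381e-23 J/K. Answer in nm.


Stokes-Einstein: R = kB*T / (6*pi*eta*D)
R = 1.381e-23 * 310 / (6 * pi * 0.00111 * 7.04e-11)
R = 2.90642e-09 m = 2.91 nm

2.91


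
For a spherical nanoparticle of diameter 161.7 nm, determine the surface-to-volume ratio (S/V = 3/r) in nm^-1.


Radius r = 161.7/2 = 80.85 nm
S/V = 3 / r = 3 / 80.85
S/V = 0.0371 nm^-1

0.0371


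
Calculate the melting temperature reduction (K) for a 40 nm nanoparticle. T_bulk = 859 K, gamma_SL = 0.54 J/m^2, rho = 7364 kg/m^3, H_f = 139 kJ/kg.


Radius R = 40/2 = 20 nm = 2e-08 m
Convert H_f = 139 kJ/kg = 139000 J/kg
dT = 2 * gamma_SL * T_bulk / (rho * H_f * R)
dT = 2 * 0.54 * 859 / (7364 * 139000 * 2e-08)
dT = 45.3 K

45.3


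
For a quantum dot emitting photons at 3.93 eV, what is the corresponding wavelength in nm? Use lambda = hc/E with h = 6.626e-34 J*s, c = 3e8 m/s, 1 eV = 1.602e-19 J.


Convert energy: E = 3.93 eV = 3.93 * 1.602e-19 = 6.29586e-19 J
lambda = h*c / E = 6.626e-34 * 3e8 / 6.29586e-19
lambda = 3.15731e-07 m = 315.7 nm

315.7


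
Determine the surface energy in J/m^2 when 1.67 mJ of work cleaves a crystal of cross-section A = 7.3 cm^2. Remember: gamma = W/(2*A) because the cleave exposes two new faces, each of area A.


Convert: A = 7.3 cm^2 = 0.00073 m^2, W = 1.67 mJ = 0.00167 J
Cleaving exposes two faces of area A, so total new surface = 2*A and gamma = W / (2*A)
gamma = 0.00167 / (2 * 0.00073)
gamma = 1.144 J/m^2

1.144


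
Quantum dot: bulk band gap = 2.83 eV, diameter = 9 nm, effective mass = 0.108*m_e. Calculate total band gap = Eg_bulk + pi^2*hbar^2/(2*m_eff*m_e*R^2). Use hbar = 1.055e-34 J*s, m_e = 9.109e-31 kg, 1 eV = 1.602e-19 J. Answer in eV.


Radius R = 9/2 nm = 4.5e-09 m
Confinement energy dE = pi^2 * hbar^2 / (2 * m_eff * m_e * R^2)
dE = pi^2 * (1.055e-34)^2 / (2 * 0.108 * 9.109e-31 * (4.5e-09)^2) J, divided by 1.602e-19 J/eV
dE = 0.1721 eV
Total band gap = E_g(bulk) + dE = 2.83 + 0.1721 = 3.0021 eV

3.0021


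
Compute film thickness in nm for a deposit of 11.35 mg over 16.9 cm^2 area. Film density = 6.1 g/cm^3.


Convert: m = 11.35 mg = 1.1350e-05 kg, A = 16.9 cm^2 = 1.6900e-03 m^2, rho = 6.1 g/cm^3 = 6100 kg/m^3
t = m / (A * rho)
t = 1.1350e-05 / (1.6900e-03 * 6100)
t = 1.1010e-06 m = 1101.0 nm

1101.0


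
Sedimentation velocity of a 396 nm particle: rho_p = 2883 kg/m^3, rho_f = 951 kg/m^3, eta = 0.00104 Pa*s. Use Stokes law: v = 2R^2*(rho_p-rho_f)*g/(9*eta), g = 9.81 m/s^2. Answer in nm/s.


Radius R = 396/2 nm = 1.98e-07 m
Density difference = 2883 - 951 = 1932 kg/m^3
v = 2 * R^2 * (rho_p - rho_f) * g / (9 * eta)
v = 2 * (1.98e-07)^2 * 1932 * 9.81 / (9 * 0.00104)
v = 1.58767e-07 m/s = 158.7672 nm/s

158.7672


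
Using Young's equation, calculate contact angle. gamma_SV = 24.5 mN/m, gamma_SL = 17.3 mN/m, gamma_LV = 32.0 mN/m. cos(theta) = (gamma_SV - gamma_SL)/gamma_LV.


cos(theta) = (gamma_SV - gamma_SL) / gamma_LV
cos(theta) = (24.5 - 17.3) / 32.0
cos(theta) = 0.225
theta = arccos(0.225) = 77.0 degrees

77.0


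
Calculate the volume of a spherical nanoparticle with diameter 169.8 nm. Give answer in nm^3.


Radius r = 169.8/2 = 84.9 nm
Volume V = (4/3) * pi * r^3
V = (4/3) * pi * (84.9)^3
V = 2563372.26 nm^3

2563372.26


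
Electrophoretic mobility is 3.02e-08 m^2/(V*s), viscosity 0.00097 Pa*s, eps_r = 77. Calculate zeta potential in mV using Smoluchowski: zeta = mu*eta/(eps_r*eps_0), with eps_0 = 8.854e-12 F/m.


Smoluchowski equation: zeta = mu * eta / (eps_r * eps_0)
zeta = 3.02e-08 * 0.00097 / (77 * 8.854e-12)
zeta = 0.042968 V = 42.97 mV

42.97


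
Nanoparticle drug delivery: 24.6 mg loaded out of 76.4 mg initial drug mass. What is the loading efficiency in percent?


Drug loading efficiency = (drug loaded / drug initial) * 100
DLE = 24.6 / 76.4 * 100
DLE = 0.322 * 100
DLE = 32.2%

32.2


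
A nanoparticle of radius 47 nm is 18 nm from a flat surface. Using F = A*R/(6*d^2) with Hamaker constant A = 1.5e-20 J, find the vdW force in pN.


Convert to SI: R = 47 nm = 4.7e-08 m, d = 18 nm = 1.8e-08 m
F = A * R / (6 * d^2)
F = 1.5e-20 * 4.7e-08 / (6 * (1.8e-08)^2)
F = 3.62654e-13 N = 0.363 pN

0.363


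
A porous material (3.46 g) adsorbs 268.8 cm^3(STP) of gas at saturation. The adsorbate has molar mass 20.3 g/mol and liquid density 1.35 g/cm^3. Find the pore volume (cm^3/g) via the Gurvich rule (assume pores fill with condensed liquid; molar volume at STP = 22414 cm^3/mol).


Moles adsorbed n = V_ads / 22414 = 268.8 / 22414 = 1.199250e-02 mol
Liquid volume V_liq = n * M / rho_liq = 1.199250e-02 * 20.3 / 1.35 = 0.18033 cm^3
Specific pore volume V_pore = V_liq / m_sample = 0.18033 / 3.46
V_pore = 0.0521 cm^3/g

0.0521


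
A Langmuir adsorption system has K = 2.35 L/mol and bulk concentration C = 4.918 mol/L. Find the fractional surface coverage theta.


Langmuir isotherm: theta = K*C / (1 + K*C)
K*C = 2.35 * 4.918 = 11.5573
theta = 11.5573 / (1 + 11.5573) = 11.5573 / 12.5573
theta = 0.9204

0.9204


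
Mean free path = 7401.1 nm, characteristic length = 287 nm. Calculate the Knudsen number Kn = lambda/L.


Knudsen number Kn = lambda / L
Kn = 7401.1 / 287
Kn = 25.7878

25.7878


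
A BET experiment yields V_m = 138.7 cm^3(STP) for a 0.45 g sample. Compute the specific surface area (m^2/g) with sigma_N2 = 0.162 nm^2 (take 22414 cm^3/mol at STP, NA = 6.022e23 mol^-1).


Number of moles in monolayer = V_m / 22414 = 138.7 / 22414 = 0.0061881
Number of molecules = moles * NA = 0.0061881 * 6.022e23
SA = molecules * sigma / mass
SA = (138.7 / 22414) * 6.022e23 * 0.162e-18 / 0.45
SA = 1341.5 m^2/g

1341.5


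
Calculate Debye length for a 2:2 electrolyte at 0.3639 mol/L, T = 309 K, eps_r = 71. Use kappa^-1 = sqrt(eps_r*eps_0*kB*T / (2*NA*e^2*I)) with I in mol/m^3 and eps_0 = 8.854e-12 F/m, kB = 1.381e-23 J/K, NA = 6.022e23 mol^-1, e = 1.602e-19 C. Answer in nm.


Ionic strength I = 0.3639 * 2^2 * 1000 = 1455.6 mol/m^3
kappa^-1 = sqrt(71 * 8.854e-12 * 1.381e-23 * 309 / (2 * 6.022e23 * (1.602e-19)^2 * 1455.6))
kappa^-1 = 0.244 nm

0.244


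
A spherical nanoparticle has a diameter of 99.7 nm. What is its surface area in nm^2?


Radius r = 99.7/2 = 49.85 nm
Surface area SA = 4 * pi * r^2
SA = 4 * pi * (49.85)^2
SA = 31227.71 nm^2

31227.71


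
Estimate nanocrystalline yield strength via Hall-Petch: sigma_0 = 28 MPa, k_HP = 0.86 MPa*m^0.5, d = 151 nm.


d = 151 nm = 1.51e-07 m
sqrt(d) = 0.0003885872
Hall-Petch contribution = k / sqrt(d) = 0.86 / 0.0003885872 = 2213.1 MPa
sigma = sigma_0 + k/sqrt(d) = 28 + 2213.1 = 2241.1 MPa

2241.1


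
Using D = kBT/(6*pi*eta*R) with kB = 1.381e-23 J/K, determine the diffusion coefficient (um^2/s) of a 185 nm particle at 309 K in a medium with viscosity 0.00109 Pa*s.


Radius R = 185/2 = 92.5 nm = 9.25e-08 m
D = kB*T / (6*pi*eta*R)
D = 1.381e-23 * 309 / (6 * pi * 0.00109 * 9.25e-08)
D = 2.24534e-12 m^2/s = 2.245 um^2/s

2.245


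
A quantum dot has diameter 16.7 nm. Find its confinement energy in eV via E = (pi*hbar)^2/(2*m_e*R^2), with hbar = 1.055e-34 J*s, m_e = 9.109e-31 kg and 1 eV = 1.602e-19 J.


Radius R = 16.7/2 = 8.35 nm = 8.35e-09 m
E = (pi * 1.055e-34)^2 / (2 * 9.109e-31 * (8.35e-09)^2)
E(J) = 8.64831e-22
E = E(J) / 1.602e-19 = 0.0054 eV

0.0054


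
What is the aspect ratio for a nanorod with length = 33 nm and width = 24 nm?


Aspect ratio AR = length / diameter
AR = 33 / 24
AR = 1.38

1.38


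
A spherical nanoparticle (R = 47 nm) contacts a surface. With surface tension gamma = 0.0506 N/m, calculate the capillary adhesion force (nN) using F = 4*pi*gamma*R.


Convert radius: R = 47 nm = 4.7e-08 m
F = 4 * pi * gamma * R
F = 4 * pi * 0.0506 * 4.7e-08
F = 2.98853e-08 N = 29.8853 nN

29.8853


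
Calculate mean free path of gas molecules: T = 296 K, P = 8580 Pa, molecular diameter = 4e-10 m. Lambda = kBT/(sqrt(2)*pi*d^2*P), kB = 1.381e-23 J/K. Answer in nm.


Mean free path: lambda = kB*T / (sqrt(2) * pi * d^2 * P)
lambda = 1.381e-23 * 296 / (sqrt(2) * pi * (4e-10)^2 * 8580)
lambda = 6.70214e-07 m
lambda = 670.21 nm

670.21


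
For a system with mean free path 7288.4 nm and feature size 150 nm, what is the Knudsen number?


Knudsen number Kn = lambda / L
Kn = 7288.4 / 150
Kn = 48.5893

48.5893


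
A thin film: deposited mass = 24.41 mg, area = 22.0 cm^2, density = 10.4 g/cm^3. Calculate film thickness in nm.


Convert: m = 24.41 mg = 2.4410e-05 kg, A = 22.0 cm^2 = 2.2000e-03 m^2, rho = 10.4 g/cm^3 = 10400 kg/m^3
t = m / (A * rho)
t = 2.4410e-05 / (2.2000e-03 * 10400)
t = 1.0669e-06 m = 1066.9 nm

1066.9


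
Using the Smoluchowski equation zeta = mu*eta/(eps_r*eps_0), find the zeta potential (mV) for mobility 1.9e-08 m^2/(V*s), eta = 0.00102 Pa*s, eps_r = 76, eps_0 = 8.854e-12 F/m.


Smoluchowski equation: zeta = mu * eta / (eps_r * eps_0)
zeta = 1.9e-08 * 0.00102 / (76 * 8.854e-12)
zeta = 0.028801 V = 28.8 mV

28.8


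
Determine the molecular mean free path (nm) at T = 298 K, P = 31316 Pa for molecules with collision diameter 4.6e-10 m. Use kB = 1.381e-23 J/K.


Mean free path: lambda = kB*T / (sqrt(2) * pi * d^2 * P)
lambda = 1.381e-23 * 298 / (sqrt(2) * pi * (4.6e-10)^2 * 31316)
lambda = 1.39786e-07 m
lambda = 139.79 nm

139.79


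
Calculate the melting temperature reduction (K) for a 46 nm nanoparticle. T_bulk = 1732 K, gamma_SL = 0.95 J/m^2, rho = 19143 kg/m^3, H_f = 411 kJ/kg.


Radius R = 46/2 = 23 nm = 2.3e-08 m
Convert H_f = 411 kJ/kg = 411000 J/kg
dT = 2 * gamma_SL * T_bulk / (rho * H_f * R)
dT = 2 * 0.95 * 1732 / (19143 * 411000 * 2.3e-08)
dT = 18.2 K

18.2


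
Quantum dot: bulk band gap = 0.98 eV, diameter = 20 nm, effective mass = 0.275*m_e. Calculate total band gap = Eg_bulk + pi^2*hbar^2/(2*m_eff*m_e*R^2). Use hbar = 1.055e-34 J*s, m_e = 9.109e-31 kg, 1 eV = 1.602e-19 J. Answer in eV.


Radius R = 20/2 nm = 1e-08 m
Confinement energy dE = pi^2 * hbar^2 / (2 * m_eff * m_e * R^2)
dE = pi^2 * (1.055e-34)^2 / (2 * 0.275 * 9.109e-31 * (1e-08)^2) J, divided by 1.602e-19 J/eV
dE = 0.0137 eV
Total band gap = E_g(bulk) + dE = 0.98 + 0.0137 = 0.9937 eV

0.9937


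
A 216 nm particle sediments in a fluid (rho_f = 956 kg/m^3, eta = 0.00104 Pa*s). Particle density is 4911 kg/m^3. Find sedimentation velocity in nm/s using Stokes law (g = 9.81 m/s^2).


Radius R = 216/2 nm = 1.08e-07 m
Density difference = 4911 - 956 = 3955 kg/m^3
v = 2 * R^2 * (rho_p - rho_f) * g / (9 * eta)
v = 2 * (1.08e-07)^2 * 3955 * 9.81 / (9 * 0.00104)
v = 9.66979e-08 m/s = 96.6979 nm/s

96.6979


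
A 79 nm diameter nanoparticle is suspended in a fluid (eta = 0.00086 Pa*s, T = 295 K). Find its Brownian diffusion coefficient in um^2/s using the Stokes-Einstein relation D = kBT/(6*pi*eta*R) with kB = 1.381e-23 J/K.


Radius R = 79/2 = 39.5 nm = 3.95e-08 m
D = kB*T / (6*pi*eta*R)
D = 1.381e-23 * 295 / (6 * pi * 0.00086 * 3.95e-08)
D = 6.36237e-12 m^2/s = 6.362 um^2/s

6.362


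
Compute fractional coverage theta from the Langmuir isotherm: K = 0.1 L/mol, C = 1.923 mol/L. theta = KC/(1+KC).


Langmuir isotherm: theta = K*C / (1 + K*C)
K*C = 0.1 * 1.923 = 0.1923
theta = 0.1923 / (1 + 0.1923) = 0.1923 / 1.1923
theta = 0.1613

0.1613


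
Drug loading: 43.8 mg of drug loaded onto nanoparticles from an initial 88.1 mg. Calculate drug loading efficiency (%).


Drug loading efficiency = (drug loaded / drug initial) * 100
DLE = 43.8 / 88.1 * 100
DLE = 0.4972 * 100
DLE = 49.72%

49.72


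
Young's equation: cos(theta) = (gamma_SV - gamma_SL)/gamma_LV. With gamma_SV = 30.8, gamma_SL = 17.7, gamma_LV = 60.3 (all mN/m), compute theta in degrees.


cos(theta) = (gamma_SV - gamma_SL) / gamma_LV
cos(theta) = (30.8 - 17.7) / 60.3
cos(theta) = 0.217247
theta = arccos(0.217247) = 77.45 degrees

77.45


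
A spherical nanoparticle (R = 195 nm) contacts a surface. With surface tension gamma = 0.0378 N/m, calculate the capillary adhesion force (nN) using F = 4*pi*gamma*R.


Convert radius: R = 195 nm = 1.95e-07 m
F = 4 * pi * gamma * R
F = 4 * pi * 0.0378 * 1.95e-07
F = 9.26267e-08 N = 92.6267 nN

92.6267


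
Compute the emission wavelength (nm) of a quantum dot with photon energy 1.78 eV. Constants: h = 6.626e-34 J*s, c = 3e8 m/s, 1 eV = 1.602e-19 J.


Convert energy: E = 1.78 eV = 1.78 * 1.602e-19 = 2.85156e-19 J
lambda = h*c / E = 6.626e-34 * 3e8 / 2.85156e-19
lambda = 6.97092e-07 m = 697.1 nm

697.1


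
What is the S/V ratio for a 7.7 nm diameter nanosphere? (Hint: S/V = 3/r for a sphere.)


Radius r = 7.7/2 = 3.85 nm
S/V = 3 / r = 3 / 3.85
S/V = 0.7792 nm^-1

0.7792


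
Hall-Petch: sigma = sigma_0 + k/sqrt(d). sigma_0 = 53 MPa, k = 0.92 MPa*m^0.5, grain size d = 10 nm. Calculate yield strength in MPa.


d = 10 nm = 1e-08 m
sqrt(d) = 0.0001
Hall-Petch contribution = k / sqrt(d) = 0.92 / 0.0001 = 9200.0 MPa
sigma = sigma_0 + k/sqrt(d) = 53 + 9200.0 = 9253.0 MPa

9253.0


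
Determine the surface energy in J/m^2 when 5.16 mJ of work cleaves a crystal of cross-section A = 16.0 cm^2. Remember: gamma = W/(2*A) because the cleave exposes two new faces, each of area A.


Convert: A = 16.0 cm^2 = 0.0016 m^2, W = 5.16 mJ = 0.00516 J
Cleaving exposes two faces of area A, so total new surface = 2*A and gamma = W / (2*A)
gamma = 0.00516 / (2 * 0.0016)
gamma = 1.613 J/m^2

1.613


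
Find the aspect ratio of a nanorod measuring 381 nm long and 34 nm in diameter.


Aspect ratio AR = length / diameter
AR = 381 / 34
AR = 11.21

11.21


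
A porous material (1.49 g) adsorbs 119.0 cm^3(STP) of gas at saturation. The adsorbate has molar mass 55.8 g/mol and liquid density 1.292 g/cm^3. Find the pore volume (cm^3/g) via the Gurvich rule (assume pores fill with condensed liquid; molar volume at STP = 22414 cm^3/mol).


Moles adsorbed n = V_ads / 22414 = 119.0 / 22414 = 5.309182e-03 mol
Liquid volume V_liq = n * M / rho_liq = 5.309182e-03 * 55.8 / 1.292 = 0.22930 cm^3
Specific pore volume V_pore = V_liq / m_sample = 0.22930 / 1.49
V_pore = 0.1539 cm^3/g

0.1539


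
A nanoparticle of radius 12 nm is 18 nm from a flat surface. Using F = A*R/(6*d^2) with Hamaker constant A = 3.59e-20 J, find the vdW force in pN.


Convert to SI: R = 12 nm = 1.2e-08 m, d = 18 nm = 1.8e-08 m
F = A * R / (6 * d^2)
F = 3.59e-20 * 1.2e-08 / (6 * (1.8e-08)^2)
F = 2.21605e-13 N = 0.222 pN

0.222


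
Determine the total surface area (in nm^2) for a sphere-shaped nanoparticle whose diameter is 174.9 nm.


Radius r = 174.9/2 = 87.45 nm
Surface area SA = 4 * pi * r^2
SA = 4 * pi * (87.45)^2
SA = 96101.35 nm^2

96101.35


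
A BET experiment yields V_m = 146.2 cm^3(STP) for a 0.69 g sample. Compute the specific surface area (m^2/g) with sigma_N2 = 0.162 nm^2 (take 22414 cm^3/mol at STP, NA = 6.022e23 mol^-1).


Number of moles in monolayer = V_m / 22414 = 146.2 / 22414 = 0.00652271
Number of molecules = moles * NA = 0.00652271 * 6.022e23
SA = molecules * sigma / mass
SA = (146.2 / 22414) * 6.022e23 * 0.162e-18 / 0.69
SA = 922.2 m^2/g

922.2


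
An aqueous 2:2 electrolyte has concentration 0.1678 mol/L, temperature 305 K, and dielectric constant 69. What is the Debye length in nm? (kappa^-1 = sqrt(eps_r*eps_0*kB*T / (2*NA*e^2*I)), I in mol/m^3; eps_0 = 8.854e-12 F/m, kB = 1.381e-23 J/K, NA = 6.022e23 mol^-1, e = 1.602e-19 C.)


Ionic strength I = 0.1678 * 2^2 * 1000 = 671.2 mol/m^3
kappa^-1 = sqrt(69 * 8.854e-12 * 1.381e-23 * 305 / (2 * 6.022e23 * (1.602e-19)^2 * 671.2))
kappa^-1 = 0.352 nm

0.352


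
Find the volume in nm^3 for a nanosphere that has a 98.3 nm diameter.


Radius r = 98.3/2 = 49.15 nm
Volume V = (4/3) * pi * r^3
V = (4/3) * pi * (49.15)^3
V = 497346.63 nm^3

497346.63


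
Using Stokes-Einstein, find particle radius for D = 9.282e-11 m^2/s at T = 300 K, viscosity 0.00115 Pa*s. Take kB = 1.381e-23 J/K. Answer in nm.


Stokes-Einstein: R = kB*T / (6*pi*eta*D)
R = 1.381e-23 * 300 / (6 * pi * 0.00115 * 9.282e-11)
R = 2.05909e-09 m = 2.06 nm

2.06


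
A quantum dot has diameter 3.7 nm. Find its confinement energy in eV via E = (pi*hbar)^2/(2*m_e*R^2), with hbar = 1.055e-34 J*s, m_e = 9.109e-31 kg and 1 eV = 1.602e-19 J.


Radius R = 3.7/2 = 1.85 nm = 1.85e-09 m
E = (pi * 1.055e-34)^2 / (2 * 9.109e-31 * (1.85e-09)^2)
E(J) = 1.76182e-20
E = E(J) / 1.602e-19 = 0.11 eV

0.11


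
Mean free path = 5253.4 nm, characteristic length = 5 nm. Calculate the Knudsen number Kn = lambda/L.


Knudsen number Kn = lambda / L
Kn = 5253.4 / 5
Kn = 1050.68

1050.68


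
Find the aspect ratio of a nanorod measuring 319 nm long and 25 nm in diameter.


Aspect ratio AR = length / diameter
AR = 319 / 25
AR = 12.76

12.76


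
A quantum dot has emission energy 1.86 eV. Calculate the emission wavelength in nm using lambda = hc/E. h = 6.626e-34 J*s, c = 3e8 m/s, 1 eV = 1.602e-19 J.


Convert energy: E = 1.86 eV = 1.86 * 1.602e-19 = 2.97972e-19 J
lambda = h*c / E = 6.626e-34 * 3e8 / 2.97972e-19
lambda = 6.6711e-07 m = 667.1 nm

667.1


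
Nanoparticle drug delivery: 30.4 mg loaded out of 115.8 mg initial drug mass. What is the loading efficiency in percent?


Drug loading efficiency = (drug loaded / drug initial) * 100
DLE = 30.4 / 115.8 * 100
DLE = 0.2625 * 100
DLE = 26.25%

26.25


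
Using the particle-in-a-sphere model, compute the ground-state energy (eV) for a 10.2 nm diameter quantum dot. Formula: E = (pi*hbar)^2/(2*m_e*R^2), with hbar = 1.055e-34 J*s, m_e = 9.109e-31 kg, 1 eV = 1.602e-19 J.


Radius R = 10.2/2 = 5.1 nm = 5.1e-09 m
E = (pi * 1.055e-34)^2 / (2 * 9.109e-31 * (5.1e-09)^2)
E(J) = 2.31827e-21
E = E(J) / 1.602e-19 = 0.0145 eV

0.0145


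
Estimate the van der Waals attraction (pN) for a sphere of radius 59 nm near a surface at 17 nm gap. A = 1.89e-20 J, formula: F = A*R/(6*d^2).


Convert to SI: R = 59 nm = 5.9e-08 m, d = 17 nm = 1.7e-08 m
F = A * R / (6 * d^2)
F = 1.89e-20 * 5.9e-08 / (6 * (1.7e-08)^2)
F = 6.4308e-13 N = 0.643 pN

0.643


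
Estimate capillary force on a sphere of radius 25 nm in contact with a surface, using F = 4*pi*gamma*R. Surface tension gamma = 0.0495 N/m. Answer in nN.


Convert radius: R = 25 nm = 2.5e-08 m
F = 4 * pi * gamma * R
F = 4 * pi * 0.0495 * 2.5e-08
F = 1.55509e-08 N = 15.5509 nN

15.5509


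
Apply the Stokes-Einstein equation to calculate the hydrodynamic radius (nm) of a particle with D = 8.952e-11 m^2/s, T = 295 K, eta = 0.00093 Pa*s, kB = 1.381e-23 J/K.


Stokes-Einstein: R = kB*T / (6*pi*eta*D)
R = 1.381e-23 * 295 / (6 * pi * 0.00093 * 8.952e-11)
R = 2.59604e-09 m = 2.6 nm

2.6


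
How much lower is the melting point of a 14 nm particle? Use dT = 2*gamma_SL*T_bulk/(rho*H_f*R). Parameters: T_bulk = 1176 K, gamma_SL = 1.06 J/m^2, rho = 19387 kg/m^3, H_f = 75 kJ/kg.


Radius R = 14/2 = 7 nm = 7e-09 m
Convert H_f = 75 kJ/kg = 75000 J/kg
dT = 2 * gamma_SL * T_bulk / (rho * H_f * R)
dT = 2 * 1.06 * 1176 / (19387 * 75000 * 7e-09)
dT = 244.9 K

244.9


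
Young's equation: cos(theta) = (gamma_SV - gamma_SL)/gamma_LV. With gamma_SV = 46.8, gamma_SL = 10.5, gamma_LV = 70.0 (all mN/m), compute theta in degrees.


cos(theta) = (gamma_SV - gamma_SL) / gamma_LV
cos(theta) = (46.8 - 10.5) / 70.0
cos(theta) = 0.518571
theta = arccos(0.518571) = 58.76 degrees

58.76


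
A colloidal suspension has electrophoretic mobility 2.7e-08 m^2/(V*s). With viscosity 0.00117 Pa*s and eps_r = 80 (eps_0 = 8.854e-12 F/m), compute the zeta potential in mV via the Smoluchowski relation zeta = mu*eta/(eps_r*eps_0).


Smoluchowski equation: zeta = mu * eta / (eps_r * eps_0)
zeta = 2.7e-08 * 0.00117 / (80 * 8.854e-12)
zeta = 0.044598 V = 44.6 mV

44.6


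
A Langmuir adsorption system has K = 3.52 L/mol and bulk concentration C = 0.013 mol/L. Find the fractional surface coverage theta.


Langmuir isotherm: theta = K*C / (1 + K*C)
K*C = 3.52 * 0.013 = 0.04576
theta = 0.04576 / (1 + 0.04576) = 0.04576 / 1.04576
theta = 0.0438

0.0438


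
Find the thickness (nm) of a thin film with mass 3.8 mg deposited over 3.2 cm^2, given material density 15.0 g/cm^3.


Convert: m = 3.8 mg = 3.8000e-06 kg, A = 3.2 cm^2 = 3.2000e-04 m^2, rho = 15.0 g/cm^3 = 15000 kg/m^3
t = m / (A * rho)
t = 3.8000e-06 / (3.2000e-04 * 15000)
t = 7.9167e-07 m = 791.7 nm

791.7


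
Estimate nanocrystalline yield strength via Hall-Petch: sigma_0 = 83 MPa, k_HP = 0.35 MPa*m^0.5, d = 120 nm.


d = 120 nm = 1.2e-07 m
sqrt(d) = 0.0003464102
Hall-Petch contribution = k / sqrt(d) = 0.35 / 0.0003464102 = 1010.4 MPa
sigma = sigma_0 + k/sqrt(d) = 83 + 1010.4 = 1093.4 MPa

1093.4


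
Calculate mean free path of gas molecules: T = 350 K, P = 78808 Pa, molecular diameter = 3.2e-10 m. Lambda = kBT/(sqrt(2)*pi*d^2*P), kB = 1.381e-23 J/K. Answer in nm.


Mean free path: lambda = kB*T / (sqrt(2) * pi * d^2 * P)
lambda = 1.381e-23 * 350 / (sqrt(2) * pi * (3.2e-10)^2 * 78808)
lambda = 1.34811e-07 m
lambda = 134.81 nm

134.81


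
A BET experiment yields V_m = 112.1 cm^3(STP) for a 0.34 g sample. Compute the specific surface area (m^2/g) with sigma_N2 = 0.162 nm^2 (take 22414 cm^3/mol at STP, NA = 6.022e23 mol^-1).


Number of moles in monolayer = V_m / 22414 = 112.1 / 22414 = 0.00500134
Number of molecules = moles * NA = 0.00500134 * 6.022e23
SA = molecules * sigma / mass
SA = (112.1 / 22414) * 6.022e23 * 0.162e-18 / 0.34
SA = 1435.0 m^2/g

1435.0


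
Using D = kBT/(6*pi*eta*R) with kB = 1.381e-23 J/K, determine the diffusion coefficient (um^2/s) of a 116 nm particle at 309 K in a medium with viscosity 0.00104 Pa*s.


Radius R = 116/2 = 58 nm = 5.8e-08 m
D = kB*T / (6*pi*eta*R)
D = 1.381e-23 * 309 / (6 * pi * 0.00104 * 5.8e-08)
D = 3.7531e-12 m^2/s = 3.753 um^2/s

3.753


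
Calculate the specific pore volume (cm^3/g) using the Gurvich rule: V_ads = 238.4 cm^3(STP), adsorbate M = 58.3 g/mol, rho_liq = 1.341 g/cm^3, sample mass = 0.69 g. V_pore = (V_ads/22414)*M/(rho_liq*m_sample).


Moles adsorbed n = V_ads / 22414 = 238.4 / 22414 = 1.063621e-02 mol
Liquid volume V_liq = n * M / rho_liq = 1.063621e-02 * 58.3 / 1.341 = 0.46241 cm^3
Specific pore volume V_pore = V_liq / m_sample = 0.46241 / 0.69
V_pore = 0.6702 cm^3/g

0.6702


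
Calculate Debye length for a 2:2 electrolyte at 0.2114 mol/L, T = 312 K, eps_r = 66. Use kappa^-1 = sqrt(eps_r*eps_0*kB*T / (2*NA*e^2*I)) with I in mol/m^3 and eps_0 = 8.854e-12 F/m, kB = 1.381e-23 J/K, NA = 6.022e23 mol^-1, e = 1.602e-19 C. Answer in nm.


Ionic strength I = 0.2114 * 2^2 * 1000 = 845.6 mol/m^3
kappa^-1 = sqrt(66 * 8.854e-12 * 1.381e-23 * 312 / (2 * 6.022e23 * (1.602e-19)^2 * 845.6))
kappa^-1 = 0.31 nm

0.31


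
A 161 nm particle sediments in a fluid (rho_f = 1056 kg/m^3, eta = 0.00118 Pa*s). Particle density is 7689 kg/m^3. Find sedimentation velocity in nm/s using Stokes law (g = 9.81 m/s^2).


Radius R = 161/2 nm = 8.05e-08 m
Density difference = 7689 - 1056 = 6633 kg/m^3
v = 2 * R^2 * (rho_p - rho_f) * g / (9 * eta)
v = 2 * (8.05e-08)^2 * 6633 * 9.81 / (9 * 0.00118)
v = 7.94102e-08 m/s = 79.4102 nm/s

79.4102


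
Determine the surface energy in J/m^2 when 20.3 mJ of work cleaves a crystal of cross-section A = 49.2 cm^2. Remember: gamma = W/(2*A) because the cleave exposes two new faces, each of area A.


Convert: A = 49.2 cm^2 = 0.00492 m^2, W = 20.3 mJ = 0.0203 J
Cleaving exposes two faces of area A, so total new surface = 2*A and gamma = W / (2*A)
gamma = 0.0203 / (2 * 0.00492)
gamma = 2.063 J/m^2

2.063


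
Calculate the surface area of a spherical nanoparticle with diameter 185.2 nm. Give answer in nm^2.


Radius r = 185.2/2 = 92.6 nm
Surface area SA = 4 * pi * r^2
SA = 4 * pi * (92.6)^2
SA = 107753.61 nm^2

107753.61


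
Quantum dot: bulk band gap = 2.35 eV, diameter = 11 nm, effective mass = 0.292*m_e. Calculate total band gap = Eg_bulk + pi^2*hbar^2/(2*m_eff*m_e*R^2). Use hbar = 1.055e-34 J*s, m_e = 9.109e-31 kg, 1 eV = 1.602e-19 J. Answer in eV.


Radius R = 11/2 nm = 5.5e-09 m
Confinement energy dE = pi^2 * hbar^2 / (2 * m_eff * m_e * R^2)
dE = pi^2 * (1.055e-34)^2 / (2 * 0.292 * 9.109e-31 * (5.5e-09)^2) J, divided by 1.602e-19 J/eV
dE = 0.0426 eV
Total band gap = E_g(bulk) + dE = 2.35 + 0.0426 = 2.3926 eV

2.3926


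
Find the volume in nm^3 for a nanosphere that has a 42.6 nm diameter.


Radius r = 42.6/2 = 21.3 nm
Volume V = (4/3) * pi * r^3
V = (4/3) * pi * (21.3)^3
V = 40478.78 nm^3

40478.78


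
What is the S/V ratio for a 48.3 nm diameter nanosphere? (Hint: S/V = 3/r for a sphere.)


Radius r = 48.3/2 = 24.15 nm
S/V = 3 / r = 3 / 24.15
S/V = 0.1242 nm^-1

0.1242


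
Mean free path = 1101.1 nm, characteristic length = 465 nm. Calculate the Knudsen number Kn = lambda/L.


Knudsen number Kn = lambda / L
Kn = 1101.1 / 465
Kn = 2.368

2.368


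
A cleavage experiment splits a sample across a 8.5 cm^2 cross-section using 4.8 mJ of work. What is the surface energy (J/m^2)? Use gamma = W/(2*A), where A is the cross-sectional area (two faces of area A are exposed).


Convert: A = 8.5 cm^2 = 0.00085 m^2, W = 4.8 mJ = 0.0048 J
Cleaving exposes two faces of area A, so total new surface = 2*A and gamma = W / (2*A)
gamma = 0.0048 / (2 * 0.00085)
gamma = 2.824 J/m^2

2.824


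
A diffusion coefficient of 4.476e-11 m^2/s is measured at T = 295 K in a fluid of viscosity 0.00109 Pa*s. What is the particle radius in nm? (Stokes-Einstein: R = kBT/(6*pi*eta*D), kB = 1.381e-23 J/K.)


Stokes-Einstein: R = kB*T / (6*pi*eta*D)
R = 1.381e-23 * 295 / (6 * pi * 0.00109 * 4.476e-11)
R = 4.42994e-09 m = 4.43 nm

4.43


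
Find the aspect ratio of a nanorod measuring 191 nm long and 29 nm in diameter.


Aspect ratio AR = length / diameter
AR = 191 / 29
AR = 6.59

6.59


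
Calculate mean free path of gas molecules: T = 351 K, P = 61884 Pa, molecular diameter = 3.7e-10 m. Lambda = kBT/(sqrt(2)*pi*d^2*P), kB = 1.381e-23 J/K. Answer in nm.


Mean free path: lambda = kB*T / (sqrt(2) * pi * d^2 * P)
lambda = 1.381e-23 * 351 / (sqrt(2) * pi * (3.7e-10)^2 * 61884)
lambda = 1.28782e-07 m
lambda = 128.78 nm

128.78


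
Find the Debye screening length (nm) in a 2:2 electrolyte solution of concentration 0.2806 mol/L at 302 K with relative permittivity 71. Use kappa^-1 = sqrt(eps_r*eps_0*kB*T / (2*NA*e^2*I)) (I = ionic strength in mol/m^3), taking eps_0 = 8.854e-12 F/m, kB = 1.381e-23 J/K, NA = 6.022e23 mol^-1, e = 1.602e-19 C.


Ionic strength I = 0.2806 * 2^2 * 1000 = 1122.4 mol/m^3
kappa^-1 = sqrt(71 * 8.854e-12 * 1.381e-23 * 302 / (2 * 6.022e23 * (1.602e-19)^2 * 1122.4))
kappa^-1 = 0.275 nm

0.275


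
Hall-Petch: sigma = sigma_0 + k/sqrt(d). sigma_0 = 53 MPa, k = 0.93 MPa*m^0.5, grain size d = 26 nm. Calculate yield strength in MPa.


d = 26 nm = 2.6e-08 m
sqrt(d) = 0.0001612452
Hall-Petch contribution = k / sqrt(d) = 0.93 / 0.0001612452 = 5767.6 MPa
sigma = sigma_0 + k/sqrt(d) = 53 + 5767.6 = 5820.6 MPa

5820.6


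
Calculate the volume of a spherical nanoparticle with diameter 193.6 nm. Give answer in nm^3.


Radius r = 193.6/2 = 96.8 nm
Volume V = (4/3) * pi * r^3
V = (4/3) * pi * (96.8)^3
V = 3799397.05 nm^3

3799397.05


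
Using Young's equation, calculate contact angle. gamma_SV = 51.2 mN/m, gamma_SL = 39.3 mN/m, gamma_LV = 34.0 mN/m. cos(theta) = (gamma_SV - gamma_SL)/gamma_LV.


cos(theta) = (gamma_SV - gamma_SL) / gamma_LV
cos(theta) = (51.2 - 39.3) / 34.0
cos(theta) = 0.35
theta = arccos(0.35) = 69.51 degrees

69.51


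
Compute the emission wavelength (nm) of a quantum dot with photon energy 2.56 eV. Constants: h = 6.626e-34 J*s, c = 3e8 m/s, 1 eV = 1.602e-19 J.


Convert energy: E = 2.56 eV = 2.56 * 1.602e-19 = 4.10112e-19 J
lambda = h*c / E = 6.626e-34 * 3e8 / 4.10112e-19
lambda = 4.84697e-07 m = 484.7 nm

484.7


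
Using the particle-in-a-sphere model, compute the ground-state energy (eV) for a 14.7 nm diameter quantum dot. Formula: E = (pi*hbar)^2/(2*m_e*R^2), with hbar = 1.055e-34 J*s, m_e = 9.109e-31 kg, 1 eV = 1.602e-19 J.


Radius R = 14.7/2 = 7.35 nm = 7.35e-09 m
E = (pi * 1.055e-34)^2 / (2 * 9.109e-31 * (7.35e-09)^2)
E(J) = 1.11617e-21
E = E(J) / 1.602e-19 = 0.007 eV

0.007


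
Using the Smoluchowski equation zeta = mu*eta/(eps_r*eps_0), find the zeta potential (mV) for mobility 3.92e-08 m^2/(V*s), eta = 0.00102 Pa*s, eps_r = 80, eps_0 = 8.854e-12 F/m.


Smoluchowski equation: zeta = mu * eta / (eps_r * eps_0)
zeta = 3.92e-08 * 0.00102 / (80 * 8.854e-12)
zeta = 0.056449 V = 56.45 mV

56.45


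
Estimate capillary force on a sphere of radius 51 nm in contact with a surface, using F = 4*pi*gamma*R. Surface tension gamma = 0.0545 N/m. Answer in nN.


Convert radius: R = 51 nm = 5.1e-08 m
F = 4 * pi * gamma * R
F = 4 * pi * 0.0545 * 5.1e-08
F = 3.49282e-08 N = 34.9282 nN

34.9282


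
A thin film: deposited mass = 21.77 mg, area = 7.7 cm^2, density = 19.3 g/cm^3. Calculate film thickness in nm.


Convert: m = 21.77 mg = 2.1770e-05 kg, A = 7.7 cm^2 = 7.7000e-04 m^2, rho = 19.3 g/cm^3 = 19300 kg/m^3
t = m / (A * rho)
t = 2.1770e-05 / (7.7000e-04 * 19300)
t = 1.4649e-06 m = 1464.9 nm

1464.9


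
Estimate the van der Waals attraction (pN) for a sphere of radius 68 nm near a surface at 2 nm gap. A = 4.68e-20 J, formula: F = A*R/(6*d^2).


Convert to SI: R = 68 nm = 6.8e-08 m, d = 2 nm = 2e-09 m
F = A * R / (6 * d^2)
F = 4.68e-20 * 6.8e-08 / (6 * (2e-09)^2)
F = 1.326e-10 N = 132.6 pN

132.6


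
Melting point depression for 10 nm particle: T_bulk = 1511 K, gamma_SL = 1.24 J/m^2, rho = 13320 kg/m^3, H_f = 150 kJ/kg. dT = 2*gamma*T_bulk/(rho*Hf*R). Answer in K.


Radius R = 10/2 = 5 nm = 5e-09 m
Convert H_f = 150 kJ/kg = 150000 J/kg
dT = 2 * gamma_SL * T_bulk / (rho * H_f * R)
dT = 2 * 1.24 * 1511 / (13320 * 150000 * 5e-09)
dT = 375.1 K

375.1


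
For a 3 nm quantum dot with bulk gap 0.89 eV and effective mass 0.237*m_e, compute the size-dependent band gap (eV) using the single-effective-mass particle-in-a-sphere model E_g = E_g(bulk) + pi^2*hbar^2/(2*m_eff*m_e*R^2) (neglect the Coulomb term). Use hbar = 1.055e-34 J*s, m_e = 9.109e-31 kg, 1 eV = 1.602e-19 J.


Radius R = 3/2 nm = 1.5e-09 m
Confinement energy dE = pi^2 * hbar^2 / (2 * m_eff * m_e * R^2)
dE = pi^2 * (1.055e-34)^2 / (2 * 0.237 * 9.109e-31 * (1.5e-09)^2) J, divided by 1.602e-19 J/eV
dE = 0.7058 eV
Total band gap = E_g(bulk) + dE = 0.89 + 0.7058 = 1.5958 eV

1.5958


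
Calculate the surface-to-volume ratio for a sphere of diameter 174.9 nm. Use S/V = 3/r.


Radius r = 174.9/2 = 87.45 nm
S/V = 3 / r = 3 / 87.45
S/V = 0.0343 nm^-1

0.0343


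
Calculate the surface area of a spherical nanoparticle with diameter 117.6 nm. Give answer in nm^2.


Radius r = 117.6/2 = 58.8 nm
Surface area SA = 4 * pi * r^2
SA = 4 * pi * (58.8)^2
SA = 43447.47 nm^2

43447.47


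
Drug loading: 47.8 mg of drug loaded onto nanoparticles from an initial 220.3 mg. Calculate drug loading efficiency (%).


Drug loading efficiency = (drug loaded / drug initial) * 100
DLE = 47.8 / 220.3 * 100
DLE = 0.217 * 100
DLE = 21.7%

21.7


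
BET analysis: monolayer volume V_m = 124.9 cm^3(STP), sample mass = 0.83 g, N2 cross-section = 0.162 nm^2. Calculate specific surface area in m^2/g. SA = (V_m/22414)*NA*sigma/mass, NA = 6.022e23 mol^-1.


Number of moles in monolayer = V_m / 22414 = 124.9 / 22414 = 0.00557241
Number of molecules = moles * NA = 0.00557241 * 6.022e23
SA = molecules * sigma / mass
SA = (124.9 / 22414) * 6.022e23 * 0.162e-18 / 0.83
SA = 655.0 m^2/g

655.0


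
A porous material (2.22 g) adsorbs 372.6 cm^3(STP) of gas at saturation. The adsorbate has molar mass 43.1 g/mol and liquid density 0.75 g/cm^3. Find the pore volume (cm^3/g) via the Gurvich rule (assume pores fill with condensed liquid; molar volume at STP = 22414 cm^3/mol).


Moles adsorbed n = V_ads / 22414 = 372.6 / 22414 = 1.662354e-02 mol
Liquid volume V_liq = n * M / rho_liq = 1.662354e-02 * 43.1 / 0.75 = 0.95530 cm^3
Specific pore volume V_pore = V_liq / m_sample = 0.95530 / 2.22
V_pore = 0.4303 cm^3/g

0.4303


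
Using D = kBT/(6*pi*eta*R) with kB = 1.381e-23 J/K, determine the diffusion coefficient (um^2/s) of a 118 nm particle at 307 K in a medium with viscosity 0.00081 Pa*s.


Radius R = 118/2 = 59 nm = 5.9e-08 m
D = kB*T / (6*pi*eta*R)
D = 1.381e-23 * 307 / (6 * pi * 0.00081 * 5.9e-08)
D = 4.70645e-12 m^2/s = 4.706 um^2/s

4.706


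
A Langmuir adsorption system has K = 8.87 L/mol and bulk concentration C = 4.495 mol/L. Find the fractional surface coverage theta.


Langmuir isotherm: theta = K*C / (1 + K*C)
K*C = 8.87 * 4.495 = 39.87065
theta = 39.87065 / (1 + 39.87065) = 39.87065 / 40.87065
theta = 0.9755

0.9755


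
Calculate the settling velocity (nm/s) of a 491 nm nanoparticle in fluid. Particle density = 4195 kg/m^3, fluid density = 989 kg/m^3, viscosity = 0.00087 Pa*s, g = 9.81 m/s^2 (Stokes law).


Radius R = 491/2 nm = 2.455e-07 m
Density difference = 4195 - 989 = 3206 kg/m^3
v = 2 * R^2 * (rho_p - rho_f) * g / (9 * eta)
v = 2 * (2.455e-07)^2 * 3206 * 9.81 / (9 * 0.00087)
v = 4.84177e-07 m/s = 484.1766 nm/s

484.1766


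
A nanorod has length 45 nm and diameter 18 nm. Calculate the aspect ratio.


Aspect ratio AR = length / diameter
AR = 45 / 18
AR = 2.5

2.5


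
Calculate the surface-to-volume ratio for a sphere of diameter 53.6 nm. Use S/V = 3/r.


Radius r = 53.6/2 = 26.8 nm
S/V = 3 / r = 3 / 26.8
S/V = 0.1119 nm^-1

0.1119


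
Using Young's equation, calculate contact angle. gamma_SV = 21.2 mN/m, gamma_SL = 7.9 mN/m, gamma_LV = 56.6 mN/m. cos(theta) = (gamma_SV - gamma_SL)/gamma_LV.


cos(theta) = (gamma_SV - gamma_SL) / gamma_LV
cos(theta) = (21.2 - 7.9) / 56.6
cos(theta) = 0.234982
theta = arccos(0.234982) = 76.41 degrees

76.41


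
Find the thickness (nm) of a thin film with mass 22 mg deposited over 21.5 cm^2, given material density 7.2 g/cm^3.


Convert: m = 22 mg = 2.2000e-05 kg, A = 21.5 cm^2 = 2.1500e-03 m^2, rho = 7.2 g/cm^3 = 7200 kg/m^3
t = m / (A * rho)
t = 2.2000e-05 / (2.1500e-03 * 7200)
t = 1.4212e-06 m = 1421.2 nm

1421.2


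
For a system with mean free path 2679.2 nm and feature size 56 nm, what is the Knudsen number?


Knudsen number Kn = lambda / L
Kn = 2679.2 / 56
Kn = 47.8429

47.8429


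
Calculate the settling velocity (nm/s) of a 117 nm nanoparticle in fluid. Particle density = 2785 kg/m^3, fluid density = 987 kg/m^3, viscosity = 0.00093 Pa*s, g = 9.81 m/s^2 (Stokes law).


Radius R = 117/2 nm = 5.85e-08 m
Density difference = 2785 - 987 = 1798 kg/m^3
v = 2 * R^2 * (rho_p - rho_f) * g / (9 * eta)
v = 2 * (5.85e-08)^2 * 1798 * 9.81 / (9 * 0.00093)
v = 1.44236e-08 m/s = 14.4236 nm/s

14.4236


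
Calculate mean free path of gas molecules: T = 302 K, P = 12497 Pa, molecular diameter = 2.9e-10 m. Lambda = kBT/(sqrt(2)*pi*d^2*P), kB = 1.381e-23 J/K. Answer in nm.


Mean free path: lambda = kB*T / (sqrt(2) * pi * d^2 * P)
lambda = 1.381e-23 * 302 / (sqrt(2) * pi * (2.9e-10)^2 * 12497)
lambda = 8.9317e-07 m
lambda = 893.17 nm

893.17


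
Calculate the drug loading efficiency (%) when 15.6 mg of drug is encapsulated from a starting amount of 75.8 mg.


Drug loading efficiency = (drug loaded / drug initial) * 100
DLE = 15.6 / 75.8 * 100
DLE = 0.2058 * 100
DLE = 20.58%

20.58


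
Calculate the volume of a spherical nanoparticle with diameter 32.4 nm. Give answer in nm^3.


Radius r = 32.4/2 = 16.2 nm
Volume V = (4/3) * pi * r^3
V = (4/3) * pi * (16.2)^3
V = 17808.76 nm^3

17808.76


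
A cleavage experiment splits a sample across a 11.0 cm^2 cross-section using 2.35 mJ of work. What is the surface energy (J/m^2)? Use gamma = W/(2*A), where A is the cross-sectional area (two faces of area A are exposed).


Convert: A = 11.0 cm^2 = 0.0011 m^2, W = 2.35 mJ = 0.00235 J
Cleaving exposes two faces of area A, so total new surface = 2*A and gamma = W / (2*A)
gamma = 0.00235 / (2 * 0.0011)
gamma = 1.068 J/m^2

1.068


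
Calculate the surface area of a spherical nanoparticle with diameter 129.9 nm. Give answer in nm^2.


Radius r = 129.9/2 = 64.95 nm
Surface area SA = 4 * pi * r^2
SA = 4 * pi * (64.95)^2
SA = 53011.27 nm^2

53011.27


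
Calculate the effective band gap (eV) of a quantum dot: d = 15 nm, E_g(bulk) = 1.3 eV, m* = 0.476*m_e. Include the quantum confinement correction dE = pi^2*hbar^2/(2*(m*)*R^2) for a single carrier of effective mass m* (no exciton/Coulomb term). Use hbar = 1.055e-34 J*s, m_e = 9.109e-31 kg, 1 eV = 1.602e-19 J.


Radius R = 15/2 nm = 7.5e-09 m
Confinement energy dE = pi^2 * hbar^2 / (2 * m_eff * m_e * R^2)
dE = pi^2 * (1.055e-34)^2 / (2 * 0.476 * 9.109e-31 * (7.5e-09)^2) J, divided by 1.602e-19 J/eV
dE = 0.0141 eV
Total band gap = E_g(bulk) + dE = 1.3 + 0.0141 = 1.3141 eV

1.3141


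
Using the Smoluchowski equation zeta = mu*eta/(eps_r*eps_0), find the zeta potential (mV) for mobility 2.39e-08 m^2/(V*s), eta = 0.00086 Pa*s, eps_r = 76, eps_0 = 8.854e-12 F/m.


Smoluchowski equation: zeta = mu * eta / (eps_r * eps_0)
zeta = 2.39e-08 * 0.00086 / (76 * 8.854e-12)
zeta = 0.030545 V = 30.55 mV

30.55


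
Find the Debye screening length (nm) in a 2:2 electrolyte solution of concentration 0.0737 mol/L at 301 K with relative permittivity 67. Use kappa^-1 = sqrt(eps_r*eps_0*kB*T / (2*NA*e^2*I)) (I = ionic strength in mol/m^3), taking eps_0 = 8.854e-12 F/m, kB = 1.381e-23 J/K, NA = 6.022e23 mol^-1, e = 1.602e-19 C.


Ionic strength I = 0.0737 * 2^2 * 1000 = 294.8 mol/m^3
kappa^-1 = sqrt(67 * 8.854e-12 * 1.381e-23 * 301 / (2 * 6.022e23 * (1.602e-19)^2 * 294.8))
kappa^-1 = 0.52 nm

0.52


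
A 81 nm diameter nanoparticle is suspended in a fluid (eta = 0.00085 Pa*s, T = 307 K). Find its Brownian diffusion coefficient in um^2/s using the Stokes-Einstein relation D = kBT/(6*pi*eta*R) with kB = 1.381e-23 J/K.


Radius R = 81/2 = 40.5 nm = 4.05e-08 m
D = kB*T / (6*pi*eta*R)
D = 1.381e-23 * 307 / (6 * pi * 0.00085 * 4.05e-08)
D = 6.53367e-12 m^2/s = 6.534 um^2/s

6.534


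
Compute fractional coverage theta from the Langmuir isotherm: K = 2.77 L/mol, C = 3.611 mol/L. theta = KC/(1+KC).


Langmuir isotherm: theta = K*C / (1 + K*C)
K*C = 2.77 * 3.611 = 10.00247
theta = 10.00247 / (1 + 10.00247) = 10.00247 / 11.00247
theta = 0.9091

0.9091


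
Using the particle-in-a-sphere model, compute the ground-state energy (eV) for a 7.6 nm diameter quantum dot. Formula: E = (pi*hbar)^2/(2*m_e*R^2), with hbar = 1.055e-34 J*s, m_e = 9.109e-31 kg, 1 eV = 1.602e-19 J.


Radius R = 7.6/2 = 3.8 nm = 3.8e-09 m
E = (pi * 1.055e-34)^2 / (2 * 9.109e-31 * (3.8e-09)^2)
E(J) = 4.17577e-21
E = E(J) / 1.602e-19 = 0.0261 eV

0.0261


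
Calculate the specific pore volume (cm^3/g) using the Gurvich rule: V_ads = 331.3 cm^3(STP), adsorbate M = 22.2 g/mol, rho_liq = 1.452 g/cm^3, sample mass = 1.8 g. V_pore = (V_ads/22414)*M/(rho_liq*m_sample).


Moles adsorbed n = V_ads / 22414 = 331.3 / 22414 = 1.478094e-02 mol
Liquid volume V_liq = n * M / rho_liq = 1.478094e-02 * 22.2 / 1.452 = 0.22599 cm^3
Specific pore volume V_pore = V_liq / m_sample = 0.22599 / 1.8
V_pore = 0.1255 cm^3/g

0.1255


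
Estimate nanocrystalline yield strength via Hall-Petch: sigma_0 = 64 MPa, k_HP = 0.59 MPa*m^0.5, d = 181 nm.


d = 181 nm = 1.81e-07 m
sqrt(d) = 0.0004254409
Hall-Petch contribution = k / sqrt(d) = 0.59 / 0.0004254409 = 1386.8 MPa
sigma = sigma_0 + k/sqrt(d) = 64 + 1386.8 = 1450.8 MPa

1450.8


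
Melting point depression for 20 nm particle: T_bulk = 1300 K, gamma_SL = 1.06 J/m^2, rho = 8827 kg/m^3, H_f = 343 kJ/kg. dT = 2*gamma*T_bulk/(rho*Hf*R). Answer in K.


Radius R = 20/2 = 10 nm = 1e-08 m
Convert H_f = 343 kJ/kg = 343000 J/kg
dT = 2 * gamma_SL * T_bulk / (rho * H_f * R)
dT = 2 * 1.06 * 1300 / (8827 * 343000 * 1e-08)
dT = 91.0 K

91.0
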